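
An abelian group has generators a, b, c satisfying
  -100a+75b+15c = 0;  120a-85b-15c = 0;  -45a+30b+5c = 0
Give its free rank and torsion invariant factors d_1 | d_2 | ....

Answer: M ≅ ℤ/5 ⊕ ℤ/5 ⊕ ℤ/10

Derivation:
rank_ℚ(R)=3; free=3−3=0
SNF(R) diag = [5, 5, 10] → torsion [5, 5, 10]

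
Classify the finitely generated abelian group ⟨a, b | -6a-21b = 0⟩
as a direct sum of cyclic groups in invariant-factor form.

Answer: M ≅ ℤ^1 ⊕ ℤ/3

Derivation:
rank_ℚ(R)=1; free=2−1=1
SNF(R) diag = [3] → torsion [3]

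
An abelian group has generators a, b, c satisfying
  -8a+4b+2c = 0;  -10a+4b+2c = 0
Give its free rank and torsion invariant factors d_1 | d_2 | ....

Answer: M ≅ ℤ^1 ⊕ ℤ/2 ⊕ ℤ/2

Derivation:
rank_ℚ(R)=2; free=3−2=1
SNF(R) diag = [2, 2] → torsion [2, 2]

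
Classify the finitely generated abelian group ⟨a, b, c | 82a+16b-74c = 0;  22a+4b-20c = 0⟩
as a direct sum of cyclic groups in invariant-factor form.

rank_ℚ(R)=2; free=3−2=1
SNF(R) diag = [2, 6] → torsion [2, 6]

Answer: M ≅ ℤ^1 ⊕ ℤ/2 ⊕ ℤ/6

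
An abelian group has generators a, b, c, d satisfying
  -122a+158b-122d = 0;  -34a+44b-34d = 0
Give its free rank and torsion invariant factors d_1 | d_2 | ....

rank_ℚ(R)=2; free=4−2=2
SNF(R) diag = [2, 2] → torsion [2, 2]

Answer: M ≅ ℤ^2 ⊕ ℤ/2 ⊕ ℤ/2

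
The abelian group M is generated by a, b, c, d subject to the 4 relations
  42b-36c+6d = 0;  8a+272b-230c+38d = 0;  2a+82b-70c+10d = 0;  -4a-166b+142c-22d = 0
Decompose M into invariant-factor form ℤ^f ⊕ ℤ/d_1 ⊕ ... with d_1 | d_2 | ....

Answer: M ≅ ℤ/2 ⊕ ℤ/2 ⊕ ℤ/6 ⊕ ℤ/18

Derivation:
rank_ℚ(R)=4; free=4−4=0
SNF(R) diag = [2, 2, 6, 18] → torsion [2, 2, 6, 18]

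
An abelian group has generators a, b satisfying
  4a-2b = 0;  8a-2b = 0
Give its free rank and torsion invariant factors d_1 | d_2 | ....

Answer: M ≅ ℤ/2 ⊕ ℤ/4

Derivation:
rank_ℚ(R)=2; free=2−2=0
SNF(R) diag = [2, 4] → torsion [2, 4]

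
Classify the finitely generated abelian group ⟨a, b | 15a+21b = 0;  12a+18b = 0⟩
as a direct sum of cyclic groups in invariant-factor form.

Answer: M ≅ ℤ/3 ⊕ ℤ/6

Derivation:
rank_ℚ(R)=2; free=2−2=0
SNF(R) diag = [3, 6] → torsion [3, 6]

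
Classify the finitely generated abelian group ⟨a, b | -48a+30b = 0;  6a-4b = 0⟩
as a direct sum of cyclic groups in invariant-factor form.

Answer: M ≅ ℤ/2 ⊕ ℤ/6

Derivation:
rank_ℚ(R)=2; free=2−2=0
SNF(R) diag = [2, 6] → torsion [2, 6]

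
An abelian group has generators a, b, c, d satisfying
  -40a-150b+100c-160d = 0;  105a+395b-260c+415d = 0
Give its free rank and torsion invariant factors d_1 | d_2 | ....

rank_ℚ(R)=2; free=4−2=2
SNF(R) diag = [5, 10] → torsion [5, 10]

Answer: M ≅ ℤ^2 ⊕ ℤ/5 ⊕ ℤ/10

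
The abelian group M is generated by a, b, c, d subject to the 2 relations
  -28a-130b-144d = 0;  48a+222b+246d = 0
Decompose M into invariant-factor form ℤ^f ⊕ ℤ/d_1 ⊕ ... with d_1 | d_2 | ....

Answer: M ≅ ℤ^2 ⊕ ℤ/2 ⊕ ℤ/6

Derivation:
rank_ℚ(R)=2; free=4−2=2
SNF(R) diag = [2, 6] → torsion [2, 6]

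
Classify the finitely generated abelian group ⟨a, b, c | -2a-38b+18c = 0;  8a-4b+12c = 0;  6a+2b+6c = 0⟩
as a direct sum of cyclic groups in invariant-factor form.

Answer: M ≅ ℤ/2 ⊕ ℤ/4 ⊕ ℤ/12

Derivation:
rank_ℚ(R)=3; free=3−3=0
SNF(R) diag = [2, 4, 12] → torsion [2, 4, 12]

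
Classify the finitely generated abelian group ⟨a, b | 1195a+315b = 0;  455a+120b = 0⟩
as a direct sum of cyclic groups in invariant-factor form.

rank_ℚ(R)=2; free=2−2=0
SNF(R) diag = [5, 15] → torsion [5, 15]

Answer: M ≅ ℤ/5 ⊕ ℤ/15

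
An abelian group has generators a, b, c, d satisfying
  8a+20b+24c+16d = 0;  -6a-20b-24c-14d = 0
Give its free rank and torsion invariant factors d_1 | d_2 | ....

rank_ℚ(R)=2; free=4−2=2
SNF(R) diag = [2, 4] → torsion [2, 4]

Answer: M ≅ ℤ^2 ⊕ ℤ/2 ⊕ ℤ/4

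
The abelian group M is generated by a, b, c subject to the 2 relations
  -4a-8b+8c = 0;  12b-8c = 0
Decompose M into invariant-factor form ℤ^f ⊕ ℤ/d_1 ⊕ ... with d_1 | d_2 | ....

rank_ℚ(R)=2; free=3−2=1
SNF(R) diag = [4, 4] → torsion [4, 4]

Answer: M ≅ ℤ^1 ⊕ ℤ/4 ⊕ ℤ/4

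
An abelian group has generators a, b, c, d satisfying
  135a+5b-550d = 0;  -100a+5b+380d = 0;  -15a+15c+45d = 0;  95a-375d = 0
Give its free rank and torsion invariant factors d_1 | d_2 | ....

Answer: M ≅ ℤ/5 ⊕ ℤ/5 ⊕ ℤ/15 ⊕ ℤ/45

Derivation:
rank_ℚ(R)=4; free=4−4=0
SNF(R) diag = [5, 5, 15, 45] → torsion [5, 5, 15, 45]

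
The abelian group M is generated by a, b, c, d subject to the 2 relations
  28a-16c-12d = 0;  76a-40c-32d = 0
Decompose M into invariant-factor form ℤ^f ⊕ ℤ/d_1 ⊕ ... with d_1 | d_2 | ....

rank_ℚ(R)=2; free=4−2=2
SNF(R) diag = [4, 4] → torsion [4, 4]

Answer: M ≅ ℤ^2 ⊕ ℤ/4 ⊕ ℤ/4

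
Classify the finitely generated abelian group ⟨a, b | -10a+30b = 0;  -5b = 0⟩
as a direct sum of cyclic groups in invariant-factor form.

rank_ℚ(R)=2; free=2−2=0
SNF(R) diag = [5, 10] → torsion [5, 10]

Answer: M ≅ ℤ/5 ⊕ ℤ/10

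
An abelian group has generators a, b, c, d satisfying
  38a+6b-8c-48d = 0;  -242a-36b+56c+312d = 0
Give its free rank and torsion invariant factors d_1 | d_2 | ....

Answer: M ≅ ℤ^2 ⊕ ℤ/2 ⊕ ℤ/6

Derivation:
rank_ℚ(R)=2; free=4−2=2
SNF(R) diag = [2, 6] → torsion [2, 6]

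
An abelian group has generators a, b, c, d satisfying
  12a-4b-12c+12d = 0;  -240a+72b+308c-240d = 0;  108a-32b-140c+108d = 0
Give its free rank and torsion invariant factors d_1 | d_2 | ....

Answer: M ≅ ℤ^1 ⊕ ℤ/4 ⊕ ℤ/4 ⊕ ℤ/12

Derivation:
rank_ℚ(R)=3; free=4−3=1
SNF(R) diag = [4, 4, 12] → torsion [4, 4, 12]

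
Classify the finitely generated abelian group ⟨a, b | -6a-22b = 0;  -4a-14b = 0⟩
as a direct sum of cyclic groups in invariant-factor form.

Answer: M ≅ ℤ/2 ⊕ ℤ/2

Derivation:
rank_ℚ(R)=2; free=2−2=0
SNF(R) diag = [2, 2] → torsion [2, 2]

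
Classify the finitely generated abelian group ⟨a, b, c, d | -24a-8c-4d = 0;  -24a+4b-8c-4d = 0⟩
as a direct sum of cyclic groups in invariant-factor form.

Answer: M ≅ ℤ^2 ⊕ ℤ/4 ⊕ ℤ/4

Derivation:
rank_ℚ(R)=2; free=4−2=2
SNF(R) diag = [4, 4] → torsion [4, 4]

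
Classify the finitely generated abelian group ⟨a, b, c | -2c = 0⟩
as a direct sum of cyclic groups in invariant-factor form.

rank_ℚ(R)=1; free=3−1=2
SNF(R) diag = [2] → torsion [2]

Answer: M ≅ ℤ^2 ⊕ ℤ/2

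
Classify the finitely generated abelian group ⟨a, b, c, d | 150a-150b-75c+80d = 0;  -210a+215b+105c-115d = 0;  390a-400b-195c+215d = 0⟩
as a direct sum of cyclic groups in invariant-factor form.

Answer: M ≅ ℤ^1 ⊕ ℤ/5 ⊕ ℤ/5 ⊕ ℤ/15

Derivation:
rank_ℚ(R)=3; free=4−3=1
SNF(R) diag = [5, 5, 15] → torsion [5, 5, 15]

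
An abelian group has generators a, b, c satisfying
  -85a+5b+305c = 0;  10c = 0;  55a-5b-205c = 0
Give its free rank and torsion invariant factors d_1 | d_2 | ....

rank_ℚ(R)=3; free=3−3=0
SNF(R) diag = [5, 10, 30] → torsion [5, 10, 30]

Answer: M ≅ ℤ/5 ⊕ ℤ/10 ⊕ ℤ/30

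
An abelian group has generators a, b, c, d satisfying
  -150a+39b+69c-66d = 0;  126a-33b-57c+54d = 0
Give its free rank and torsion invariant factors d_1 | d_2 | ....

Answer: M ≅ ℤ^2 ⊕ ℤ/3 ⊕ ℤ/6

Derivation:
rank_ℚ(R)=2; free=4−2=2
SNF(R) diag = [3, 6] → torsion [3, 6]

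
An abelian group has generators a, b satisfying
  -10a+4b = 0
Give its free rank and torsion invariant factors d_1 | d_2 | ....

Answer: M ≅ ℤ^1 ⊕ ℤ/2

Derivation:
rank_ℚ(R)=1; free=2−1=1
SNF(R) diag = [2] → torsion [2]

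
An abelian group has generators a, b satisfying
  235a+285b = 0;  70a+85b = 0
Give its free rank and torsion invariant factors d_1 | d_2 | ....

rank_ℚ(R)=2; free=2−2=0
SNF(R) diag = [5, 5] → torsion [5, 5]

Answer: M ≅ ℤ/5 ⊕ ℤ/5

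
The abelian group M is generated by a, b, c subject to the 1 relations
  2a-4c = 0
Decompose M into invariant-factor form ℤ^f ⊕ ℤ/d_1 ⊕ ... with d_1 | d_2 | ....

Answer: M ≅ ℤ^2 ⊕ ℤ/2

Derivation:
rank_ℚ(R)=1; free=3−1=2
SNF(R) diag = [2] → torsion [2]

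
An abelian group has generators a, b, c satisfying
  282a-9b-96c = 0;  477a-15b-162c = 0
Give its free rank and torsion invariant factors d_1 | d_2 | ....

Answer: M ≅ ℤ^1 ⊕ ℤ/3 ⊕ ℤ/3

Derivation:
rank_ℚ(R)=2; free=3−2=1
SNF(R) diag = [3, 3] → torsion [3, 3]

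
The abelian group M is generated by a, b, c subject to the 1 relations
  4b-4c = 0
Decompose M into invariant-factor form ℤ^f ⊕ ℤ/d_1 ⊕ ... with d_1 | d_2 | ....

Answer: M ≅ ℤ^2 ⊕ ℤ/4

Derivation:
rank_ℚ(R)=1; free=3−1=2
SNF(R) diag = [4] → torsion [4]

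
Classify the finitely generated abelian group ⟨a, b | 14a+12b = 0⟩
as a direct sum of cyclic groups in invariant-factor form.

rank_ℚ(R)=1; free=2−1=1
SNF(R) diag = [2] → torsion [2]

Answer: M ≅ ℤ^1 ⊕ ℤ/2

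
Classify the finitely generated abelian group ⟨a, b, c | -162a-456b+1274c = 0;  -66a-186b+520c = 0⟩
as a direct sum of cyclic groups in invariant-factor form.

Answer: M ≅ ℤ^1 ⊕ ℤ/2 ⊕ ℤ/6

Derivation:
rank_ℚ(R)=2; free=3−2=1
SNF(R) diag = [2, 6] → torsion [2, 6]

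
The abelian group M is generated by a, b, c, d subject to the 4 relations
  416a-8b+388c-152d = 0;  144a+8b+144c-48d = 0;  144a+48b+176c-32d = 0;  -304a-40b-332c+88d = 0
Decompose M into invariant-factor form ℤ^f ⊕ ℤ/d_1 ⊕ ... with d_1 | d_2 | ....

Answer: M ≅ ℤ/4 ⊕ ℤ/8 ⊕ ℤ/16 ⊕ ℤ/48

Derivation:
rank_ℚ(R)=4; free=4−4=0
SNF(R) diag = [4, 8, 16, 48] → torsion [4, 8, 16, 48]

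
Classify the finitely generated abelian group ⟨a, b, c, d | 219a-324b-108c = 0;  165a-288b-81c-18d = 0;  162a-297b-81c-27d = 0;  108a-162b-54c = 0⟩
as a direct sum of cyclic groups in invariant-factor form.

rank_ℚ(R)=4; free=4−4=0
SNF(R) diag = [3, 9, 27, 54] → torsion [3, 9, 27, 54]

Answer: M ≅ ℤ/3 ⊕ ℤ/9 ⊕ ℤ/27 ⊕ ℤ/54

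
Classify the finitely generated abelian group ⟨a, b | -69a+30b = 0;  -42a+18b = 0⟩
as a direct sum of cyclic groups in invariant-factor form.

Answer: M ≅ ℤ/3 ⊕ ℤ/6

Derivation:
rank_ℚ(R)=2; free=2−2=0
SNF(R) diag = [3, 6] → torsion [3, 6]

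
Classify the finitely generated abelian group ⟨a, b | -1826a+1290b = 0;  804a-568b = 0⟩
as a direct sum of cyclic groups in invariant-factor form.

Answer: M ≅ ℤ/2 ⊕ ℤ/4

Derivation:
rank_ℚ(R)=2; free=2−2=0
SNF(R) diag = [2, 4] → torsion [2, 4]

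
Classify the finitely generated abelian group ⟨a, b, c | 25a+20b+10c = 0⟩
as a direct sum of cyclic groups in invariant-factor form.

Answer: M ≅ ℤ^2 ⊕ ℤ/5

Derivation:
rank_ℚ(R)=1; free=3−1=2
SNF(R) diag = [5] → torsion [5]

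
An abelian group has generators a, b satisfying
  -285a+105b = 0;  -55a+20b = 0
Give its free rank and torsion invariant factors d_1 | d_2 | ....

Answer: M ≅ ℤ/5 ⊕ ℤ/15

Derivation:
rank_ℚ(R)=2; free=2−2=0
SNF(R) diag = [5, 15] → torsion [5, 15]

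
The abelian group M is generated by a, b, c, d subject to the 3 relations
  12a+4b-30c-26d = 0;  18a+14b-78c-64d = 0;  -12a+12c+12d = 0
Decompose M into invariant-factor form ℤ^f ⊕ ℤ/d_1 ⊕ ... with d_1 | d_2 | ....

Answer: M ≅ ℤ^1 ⊕ ℤ/2 ⊕ ℤ/6 ⊕ ℤ/12

Derivation:
rank_ℚ(R)=3; free=4−3=1
SNF(R) diag = [2, 6, 12] → torsion [2, 6, 12]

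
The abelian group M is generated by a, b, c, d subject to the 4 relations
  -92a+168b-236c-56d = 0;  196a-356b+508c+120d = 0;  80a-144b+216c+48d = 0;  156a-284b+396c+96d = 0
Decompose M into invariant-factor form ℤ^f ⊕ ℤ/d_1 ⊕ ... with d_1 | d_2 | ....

Answer: M ≅ ℤ/4 ⊕ ℤ/4 ⊕ ℤ/8 ⊕ ℤ/8

Derivation:
rank_ℚ(R)=4; free=4−4=0
SNF(R) diag = [4, 4, 8, 8] → torsion [4, 4, 8, 8]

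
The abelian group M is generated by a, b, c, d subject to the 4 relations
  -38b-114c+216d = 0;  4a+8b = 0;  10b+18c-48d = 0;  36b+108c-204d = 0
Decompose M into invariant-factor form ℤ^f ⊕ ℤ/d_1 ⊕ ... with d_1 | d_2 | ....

rank_ℚ(R)=4; free=4−4=0
SNF(R) diag = [2, 4, 12, 12] → torsion [2, 4, 12, 12]

Answer: M ≅ ℤ/2 ⊕ ℤ/4 ⊕ ℤ/12 ⊕ ℤ/12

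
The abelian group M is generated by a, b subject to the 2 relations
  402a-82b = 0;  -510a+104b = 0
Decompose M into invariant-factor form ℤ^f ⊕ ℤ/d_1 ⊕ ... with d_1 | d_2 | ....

Answer: M ≅ ℤ/2 ⊕ ℤ/6

Derivation:
rank_ℚ(R)=2; free=2−2=0
SNF(R) diag = [2, 6] → torsion [2, 6]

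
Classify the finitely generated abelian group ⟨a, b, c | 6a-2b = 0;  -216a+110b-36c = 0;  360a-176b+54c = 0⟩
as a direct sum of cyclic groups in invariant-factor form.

rank_ℚ(R)=3; free=3−3=0
SNF(R) diag = [2, 6, 18] → torsion [2, 6, 18]

Answer: M ≅ ℤ/2 ⊕ ℤ/6 ⊕ ℤ/18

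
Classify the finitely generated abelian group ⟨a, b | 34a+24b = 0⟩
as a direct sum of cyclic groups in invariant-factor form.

rank_ℚ(R)=1; free=2−1=1
SNF(R) diag = [2] → torsion [2]

Answer: M ≅ ℤ^1 ⊕ ℤ/2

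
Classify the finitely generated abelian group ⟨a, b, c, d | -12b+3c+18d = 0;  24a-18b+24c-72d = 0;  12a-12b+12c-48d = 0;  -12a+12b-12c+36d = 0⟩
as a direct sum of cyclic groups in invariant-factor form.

Answer: M ≅ ℤ/3 ⊕ ℤ/6 ⊕ ℤ/12 ⊕ ℤ/12

Derivation:
rank_ℚ(R)=4; free=4−4=0
SNF(R) diag = [3, 6, 12, 12] → torsion [3, 6, 12, 12]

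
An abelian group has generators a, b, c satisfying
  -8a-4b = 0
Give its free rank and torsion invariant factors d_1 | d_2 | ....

rank_ℚ(R)=1; free=3−1=2
SNF(R) diag = [4] → torsion [4]

Answer: M ≅ ℤ^2 ⊕ ℤ/4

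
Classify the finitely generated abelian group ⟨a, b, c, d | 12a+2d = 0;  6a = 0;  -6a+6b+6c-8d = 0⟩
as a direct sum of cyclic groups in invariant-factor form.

Answer: M ≅ ℤ^1 ⊕ ℤ/2 ⊕ ℤ/6 ⊕ ℤ/6

Derivation:
rank_ℚ(R)=3; free=4−3=1
SNF(R) diag = [2, 6, 6] → torsion [2, 6, 6]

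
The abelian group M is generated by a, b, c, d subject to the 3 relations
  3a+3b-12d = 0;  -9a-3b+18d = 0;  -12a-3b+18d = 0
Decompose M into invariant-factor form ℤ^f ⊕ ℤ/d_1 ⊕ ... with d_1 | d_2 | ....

Answer: M ≅ ℤ^1 ⊕ ℤ/3 ⊕ ℤ/3 ⊕ ℤ/6

Derivation:
rank_ℚ(R)=3; free=4−3=1
SNF(R) diag = [3, 3, 6] → torsion [3, 3, 6]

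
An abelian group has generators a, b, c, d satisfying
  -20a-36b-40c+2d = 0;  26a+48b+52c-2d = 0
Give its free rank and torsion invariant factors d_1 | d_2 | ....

rank_ℚ(R)=2; free=4−2=2
SNF(R) diag = [2, 6] → torsion [2, 6]

Answer: M ≅ ℤ^2 ⊕ ℤ/2 ⊕ ℤ/6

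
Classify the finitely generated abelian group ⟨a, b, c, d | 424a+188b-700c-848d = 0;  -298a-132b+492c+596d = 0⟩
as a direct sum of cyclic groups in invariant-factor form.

rank_ℚ(R)=2; free=4−2=2
SNF(R) diag = [2, 4] → torsion [2, 4]

Answer: M ≅ ℤ^2 ⊕ ℤ/2 ⊕ ℤ/4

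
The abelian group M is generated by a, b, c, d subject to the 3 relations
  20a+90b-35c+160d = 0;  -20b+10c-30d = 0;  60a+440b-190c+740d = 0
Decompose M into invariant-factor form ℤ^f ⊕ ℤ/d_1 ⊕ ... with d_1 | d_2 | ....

rank_ℚ(R)=3; free=4−3=1
SNF(R) diag = [5, 10, 20] → torsion [5, 10, 20]

Answer: M ≅ ℤ^1 ⊕ ℤ/5 ⊕ ℤ/10 ⊕ ℤ/20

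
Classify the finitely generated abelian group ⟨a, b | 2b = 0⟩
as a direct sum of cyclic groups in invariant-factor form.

rank_ℚ(R)=1; free=2−1=1
SNF(R) diag = [2] → torsion [2]

Answer: M ≅ ℤ^1 ⊕ ℤ/2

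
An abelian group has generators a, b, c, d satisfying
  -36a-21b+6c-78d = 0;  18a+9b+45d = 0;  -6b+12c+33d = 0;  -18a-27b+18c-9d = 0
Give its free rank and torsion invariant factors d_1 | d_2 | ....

rank_ℚ(R)=4; free=4−4=0
SNF(R) diag = [3, 9, 18, 18] → torsion [3, 9, 18, 18]

Answer: M ≅ ℤ/3 ⊕ ℤ/9 ⊕ ℤ/18 ⊕ ℤ/18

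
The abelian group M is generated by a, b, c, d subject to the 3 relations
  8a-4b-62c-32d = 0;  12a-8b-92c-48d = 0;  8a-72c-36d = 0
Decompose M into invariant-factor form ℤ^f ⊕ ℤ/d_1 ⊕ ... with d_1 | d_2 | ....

rank_ℚ(R)=3; free=4−3=1
SNF(R) diag = [2, 4, 4] → torsion [2, 4, 4]

Answer: M ≅ ℤ^1 ⊕ ℤ/2 ⊕ ℤ/4 ⊕ ℤ/4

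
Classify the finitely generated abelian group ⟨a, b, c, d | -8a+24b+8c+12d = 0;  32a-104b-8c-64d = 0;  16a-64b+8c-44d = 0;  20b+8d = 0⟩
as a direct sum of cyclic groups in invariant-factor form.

Answer: M ≅ ℤ/4 ⊕ ℤ/4 ⊕ ℤ/8 ⊕ ℤ/24

Derivation:
rank_ℚ(R)=4; free=4−4=0
SNF(R) diag = [4, 4, 8, 24] → torsion [4, 4, 8, 24]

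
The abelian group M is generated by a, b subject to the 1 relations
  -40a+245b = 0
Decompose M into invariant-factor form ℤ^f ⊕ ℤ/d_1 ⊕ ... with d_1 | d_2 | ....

Answer: M ≅ ℤ^1 ⊕ ℤ/5

Derivation:
rank_ℚ(R)=1; free=2−1=1
SNF(R) diag = [5] → torsion [5]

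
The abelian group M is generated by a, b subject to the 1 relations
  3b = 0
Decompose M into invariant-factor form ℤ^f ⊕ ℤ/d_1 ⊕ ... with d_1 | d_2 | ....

rank_ℚ(R)=1; free=2−1=1
SNF(R) diag = [3] → torsion [3]

Answer: M ≅ ℤ^1 ⊕ ℤ/3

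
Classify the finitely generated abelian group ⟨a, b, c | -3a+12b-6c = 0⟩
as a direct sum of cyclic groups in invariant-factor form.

Answer: M ≅ ℤ^2 ⊕ ℤ/3

Derivation:
rank_ℚ(R)=1; free=3−1=2
SNF(R) diag = [3] → torsion [3]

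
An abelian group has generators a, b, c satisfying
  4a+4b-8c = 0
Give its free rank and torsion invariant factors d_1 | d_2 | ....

Answer: M ≅ ℤ^2 ⊕ ℤ/4

Derivation:
rank_ℚ(R)=1; free=3−1=2
SNF(R) diag = [4] → torsion [4]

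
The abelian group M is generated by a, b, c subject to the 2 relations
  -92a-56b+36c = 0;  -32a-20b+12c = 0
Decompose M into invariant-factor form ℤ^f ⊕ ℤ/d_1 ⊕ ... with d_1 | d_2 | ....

rank_ℚ(R)=2; free=3−2=1
SNF(R) diag = [4, 12] → torsion [4, 12]

Answer: M ≅ ℤ^1 ⊕ ℤ/4 ⊕ ℤ/12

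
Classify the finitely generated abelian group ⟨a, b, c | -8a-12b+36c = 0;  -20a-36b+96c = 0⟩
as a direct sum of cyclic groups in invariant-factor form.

rank_ℚ(R)=2; free=3−2=1
SNF(R) diag = [4, 12] → torsion [4, 12]

Answer: M ≅ ℤ^1 ⊕ ℤ/4 ⊕ ℤ/12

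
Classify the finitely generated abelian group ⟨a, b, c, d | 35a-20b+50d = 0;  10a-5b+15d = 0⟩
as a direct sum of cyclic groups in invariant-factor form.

rank_ℚ(R)=2; free=4−2=2
SNF(R) diag = [5, 5] → torsion [5, 5]

Answer: M ≅ ℤ^2 ⊕ ℤ/5 ⊕ ℤ/5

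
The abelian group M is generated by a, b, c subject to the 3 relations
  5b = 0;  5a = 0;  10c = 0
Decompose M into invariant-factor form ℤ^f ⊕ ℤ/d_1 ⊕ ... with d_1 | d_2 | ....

Answer: M ≅ ℤ/5 ⊕ ℤ/5 ⊕ ℤ/10

Derivation:
rank_ℚ(R)=3; free=3−3=0
SNF(R) diag = [5, 5, 10] → torsion [5, 5, 10]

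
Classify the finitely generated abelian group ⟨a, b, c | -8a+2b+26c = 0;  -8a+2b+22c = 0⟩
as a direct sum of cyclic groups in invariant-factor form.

rank_ℚ(R)=2; free=3−2=1
SNF(R) diag = [2, 4] → torsion [2, 4]

Answer: M ≅ ℤ^1 ⊕ ℤ/2 ⊕ ℤ/4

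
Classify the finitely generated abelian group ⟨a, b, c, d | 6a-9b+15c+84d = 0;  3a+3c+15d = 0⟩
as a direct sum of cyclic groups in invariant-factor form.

Answer: M ≅ ℤ^2 ⊕ ℤ/3 ⊕ ℤ/9

Derivation:
rank_ℚ(R)=2; free=4−2=2
SNF(R) diag = [3, 9] → torsion [3, 9]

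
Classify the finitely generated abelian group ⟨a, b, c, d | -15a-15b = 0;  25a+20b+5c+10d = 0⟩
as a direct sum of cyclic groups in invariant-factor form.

rank_ℚ(R)=2; free=4−2=2
SNF(R) diag = [5, 15] → torsion [5, 15]

Answer: M ≅ ℤ^2 ⊕ ℤ/5 ⊕ ℤ/15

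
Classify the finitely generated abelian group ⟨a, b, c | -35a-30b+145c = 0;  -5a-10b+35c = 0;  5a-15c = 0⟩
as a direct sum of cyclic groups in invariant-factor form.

rank_ℚ(R)=3; free=3−3=0
SNF(R) diag = [5, 10, 20] → torsion [5, 10, 20]

Answer: M ≅ ℤ/5 ⊕ ℤ/10 ⊕ ℤ/20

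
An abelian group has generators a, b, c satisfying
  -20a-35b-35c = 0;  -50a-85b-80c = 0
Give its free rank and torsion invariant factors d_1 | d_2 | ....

Answer: M ≅ ℤ^1 ⊕ ℤ/5 ⊕ ℤ/5

Derivation:
rank_ℚ(R)=2; free=3−2=1
SNF(R) diag = [5, 5] → torsion [5, 5]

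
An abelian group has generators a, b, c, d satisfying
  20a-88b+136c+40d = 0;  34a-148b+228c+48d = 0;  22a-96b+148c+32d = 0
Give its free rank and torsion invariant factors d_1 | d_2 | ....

Answer: M ≅ ℤ^1 ⊕ ℤ/2 ⊕ ℤ/4 ⊕ ℤ/8

Derivation:
rank_ℚ(R)=3; free=4−3=1
SNF(R) diag = [2, 4, 8] → torsion [2, 4, 8]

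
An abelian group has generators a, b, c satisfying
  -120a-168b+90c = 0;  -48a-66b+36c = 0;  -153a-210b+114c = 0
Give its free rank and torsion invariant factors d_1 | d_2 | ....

Answer: M ≅ ℤ/3 ⊕ ℤ/6 ⊕ ℤ/6

Derivation:
rank_ℚ(R)=3; free=3−3=0
SNF(R) diag = [3, 6, 6] → torsion [3, 6, 6]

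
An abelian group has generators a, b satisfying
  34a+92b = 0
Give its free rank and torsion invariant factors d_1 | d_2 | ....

rank_ℚ(R)=1; free=2−1=1
SNF(R) diag = [2] → torsion [2]

Answer: M ≅ ℤ^1 ⊕ ℤ/2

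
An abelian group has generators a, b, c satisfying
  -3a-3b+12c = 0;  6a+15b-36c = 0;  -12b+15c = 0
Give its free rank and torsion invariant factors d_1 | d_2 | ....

rank_ℚ(R)=3; free=3−3=0
SNF(R) diag = [3, 3, 3] → torsion [3, 3, 3]

Answer: M ≅ ℤ/3 ⊕ ℤ/3 ⊕ ℤ/3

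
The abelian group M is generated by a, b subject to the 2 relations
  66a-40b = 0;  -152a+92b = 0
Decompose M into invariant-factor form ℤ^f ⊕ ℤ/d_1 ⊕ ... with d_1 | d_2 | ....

rank_ℚ(R)=2; free=2−2=0
SNF(R) diag = [2, 4] → torsion [2, 4]

Answer: M ≅ ℤ/2 ⊕ ℤ/4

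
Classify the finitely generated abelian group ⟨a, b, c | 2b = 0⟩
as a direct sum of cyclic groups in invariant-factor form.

rank_ℚ(R)=1; free=3−1=2
SNF(R) diag = [2] → torsion [2]

Answer: M ≅ ℤ^2 ⊕ ℤ/2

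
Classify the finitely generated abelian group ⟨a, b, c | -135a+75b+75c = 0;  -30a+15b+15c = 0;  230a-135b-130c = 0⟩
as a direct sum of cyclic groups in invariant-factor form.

Answer: M ≅ ℤ/5 ⊕ ℤ/15 ⊕ ℤ/15

Derivation:
rank_ℚ(R)=3; free=3−3=0
SNF(R) diag = [5, 15, 15] → torsion [5, 15, 15]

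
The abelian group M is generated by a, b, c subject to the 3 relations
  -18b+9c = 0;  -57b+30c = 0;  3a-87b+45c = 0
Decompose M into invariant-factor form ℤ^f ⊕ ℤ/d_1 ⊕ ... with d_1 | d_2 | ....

rank_ℚ(R)=3; free=3−3=0
SNF(R) diag = [3, 3, 9] → torsion [3, 3, 9]

Answer: M ≅ ℤ/3 ⊕ ℤ/3 ⊕ ℤ/9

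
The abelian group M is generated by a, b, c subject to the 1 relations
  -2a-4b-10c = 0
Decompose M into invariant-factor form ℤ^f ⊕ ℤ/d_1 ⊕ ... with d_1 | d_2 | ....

rank_ℚ(R)=1; free=3−1=2
SNF(R) diag = [2] → torsion [2]

Answer: M ≅ ℤ^2 ⊕ ℤ/2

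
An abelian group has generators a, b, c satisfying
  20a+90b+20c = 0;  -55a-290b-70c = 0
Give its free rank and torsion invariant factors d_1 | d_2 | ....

rank_ℚ(R)=2; free=3−2=1
SNF(R) diag = [5, 10] → torsion [5, 10]

Answer: M ≅ ℤ^1 ⊕ ℤ/5 ⊕ ℤ/10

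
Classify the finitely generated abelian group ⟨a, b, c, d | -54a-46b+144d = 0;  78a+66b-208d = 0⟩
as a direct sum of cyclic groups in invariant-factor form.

Answer: M ≅ ℤ^2 ⊕ ℤ/2 ⊕ ℤ/4

Derivation:
rank_ℚ(R)=2; free=4−2=2
SNF(R) diag = [2, 4] → torsion [2, 4]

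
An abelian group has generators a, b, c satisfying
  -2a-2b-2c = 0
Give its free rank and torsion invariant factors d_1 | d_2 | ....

rank_ℚ(R)=1; free=3−1=2
SNF(R) diag = [2] → torsion [2]

Answer: M ≅ ℤ^2 ⊕ ℤ/2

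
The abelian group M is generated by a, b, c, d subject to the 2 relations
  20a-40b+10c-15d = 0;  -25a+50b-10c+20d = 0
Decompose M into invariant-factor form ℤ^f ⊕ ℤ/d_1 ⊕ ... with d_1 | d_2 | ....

rank_ℚ(R)=2; free=4−2=2
SNF(R) diag = [5, 5] → torsion [5, 5]

Answer: M ≅ ℤ^2 ⊕ ℤ/5 ⊕ ℤ/5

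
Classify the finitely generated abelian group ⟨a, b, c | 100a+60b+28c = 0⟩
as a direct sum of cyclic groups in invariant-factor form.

rank_ℚ(R)=1; free=3−1=2
SNF(R) diag = [4] → torsion [4]

Answer: M ≅ ℤ^2 ⊕ ℤ/4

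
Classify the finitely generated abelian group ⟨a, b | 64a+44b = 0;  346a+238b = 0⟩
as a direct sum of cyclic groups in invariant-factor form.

rank_ℚ(R)=2; free=2−2=0
SNF(R) diag = [2, 4] → torsion [2, 4]

Answer: M ≅ ℤ/2 ⊕ ℤ/4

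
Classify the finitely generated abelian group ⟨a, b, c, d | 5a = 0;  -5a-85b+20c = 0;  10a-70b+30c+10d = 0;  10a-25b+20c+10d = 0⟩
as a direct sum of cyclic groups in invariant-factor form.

rank_ℚ(R)=4; free=4−4=0
SNF(R) diag = [5, 5, 10, 10] → torsion [5, 5, 10, 10]

Answer: M ≅ ℤ/5 ⊕ ℤ/5 ⊕ ℤ/10 ⊕ ℤ/10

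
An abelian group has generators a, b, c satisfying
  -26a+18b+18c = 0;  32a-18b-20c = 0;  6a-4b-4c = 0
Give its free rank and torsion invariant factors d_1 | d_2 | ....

Answer: M ≅ ℤ/2 ⊕ ℤ/2 ⊕ ℤ/2

Derivation:
rank_ℚ(R)=3; free=3−3=0
SNF(R) diag = [2, 2, 2] → torsion [2, 2, 2]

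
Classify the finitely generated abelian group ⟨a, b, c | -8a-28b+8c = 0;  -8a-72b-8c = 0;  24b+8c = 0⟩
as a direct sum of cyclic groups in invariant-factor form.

Answer: M ≅ ℤ/4 ⊕ ℤ/8 ⊕ ℤ/8

Derivation:
rank_ℚ(R)=3; free=3−3=0
SNF(R) diag = [4, 8, 8] → torsion [4, 8, 8]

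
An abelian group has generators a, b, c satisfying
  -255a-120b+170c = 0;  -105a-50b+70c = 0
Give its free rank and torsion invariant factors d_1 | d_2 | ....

Answer: M ≅ ℤ^1 ⊕ ℤ/5 ⊕ ℤ/10

Derivation:
rank_ℚ(R)=2; free=3−2=1
SNF(R) diag = [5, 10] → torsion [5, 10]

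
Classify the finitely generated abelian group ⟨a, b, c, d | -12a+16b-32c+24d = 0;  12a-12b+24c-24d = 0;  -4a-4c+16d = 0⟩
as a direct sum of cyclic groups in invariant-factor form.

Answer: M ≅ ℤ^1 ⊕ ℤ/4 ⊕ ℤ/4 ⊕ ℤ/12

Derivation:
rank_ℚ(R)=3; free=4−3=1
SNF(R) diag = [4, 4, 12] → torsion [4, 4, 12]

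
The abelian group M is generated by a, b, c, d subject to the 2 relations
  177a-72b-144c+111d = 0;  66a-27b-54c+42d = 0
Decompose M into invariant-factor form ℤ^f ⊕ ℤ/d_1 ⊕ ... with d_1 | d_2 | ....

Answer: M ≅ ℤ^2 ⊕ ℤ/3 ⊕ ℤ/9

Derivation:
rank_ℚ(R)=2; free=4−2=2
SNF(R) diag = [3, 9] → torsion [3, 9]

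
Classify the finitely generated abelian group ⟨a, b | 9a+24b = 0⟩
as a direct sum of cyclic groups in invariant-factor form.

Answer: M ≅ ℤ^1 ⊕ ℤ/3

Derivation:
rank_ℚ(R)=1; free=2−1=1
SNF(R) diag = [3] → torsion [3]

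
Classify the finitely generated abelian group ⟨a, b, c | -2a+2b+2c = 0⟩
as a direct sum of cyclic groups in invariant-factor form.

rank_ℚ(R)=1; free=3−1=2
SNF(R) diag = [2] → torsion [2]

Answer: M ≅ ℤ^2 ⊕ ℤ/2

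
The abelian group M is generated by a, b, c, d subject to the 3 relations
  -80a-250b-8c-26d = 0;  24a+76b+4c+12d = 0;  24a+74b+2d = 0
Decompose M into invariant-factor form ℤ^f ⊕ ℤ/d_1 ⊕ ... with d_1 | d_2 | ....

Answer: M ≅ ℤ^1 ⊕ ℤ/2 ⊕ ℤ/4 ⊕ ℤ/8

Derivation:
rank_ℚ(R)=3; free=4−3=1
SNF(R) diag = [2, 4, 8] → torsion [2, 4, 8]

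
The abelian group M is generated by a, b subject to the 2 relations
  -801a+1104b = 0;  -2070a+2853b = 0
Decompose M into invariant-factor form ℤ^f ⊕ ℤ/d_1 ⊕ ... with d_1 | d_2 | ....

Answer: M ≅ ℤ/3 ⊕ ℤ/9

Derivation:
rank_ℚ(R)=2; free=2−2=0
SNF(R) diag = [3, 9] → torsion [3, 9]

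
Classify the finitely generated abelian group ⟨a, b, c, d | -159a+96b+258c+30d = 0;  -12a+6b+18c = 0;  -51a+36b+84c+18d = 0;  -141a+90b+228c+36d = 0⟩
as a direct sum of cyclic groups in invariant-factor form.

Answer: M ≅ ℤ/3 ⊕ ℤ/6 ⊕ ℤ/6 ⊕ ℤ/18

Derivation:
rank_ℚ(R)=4; free=4−4=0
SNF(R) diag = [3, 6, 6, 18] → torsion [3, 6, 6, 18]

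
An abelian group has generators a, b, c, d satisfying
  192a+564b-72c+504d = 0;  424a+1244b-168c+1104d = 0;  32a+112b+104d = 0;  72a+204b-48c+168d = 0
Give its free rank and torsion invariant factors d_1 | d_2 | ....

rank_ℚ(R)=4; free=4−4=0
SNF(R) diag = [4, 8, 24, 72] → torsion [4, 8, 24, 72]

Answer: M ≅ ℤ/4 ⊕ ℤ/8 ⊕ ℤ/24 ⊕ ℤ/72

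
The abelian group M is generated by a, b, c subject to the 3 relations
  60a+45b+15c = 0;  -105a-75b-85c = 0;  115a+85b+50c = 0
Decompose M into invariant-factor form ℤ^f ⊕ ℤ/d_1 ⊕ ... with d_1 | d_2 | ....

rank_ℚ(R)=3; free=3−3=0
SNF(R) diag = [5, 5, 15] → torsion [5, 5, 15]

Answer: M ≅ ℤ/5 ⊕ ℤ/5 ⊕ ℤ/15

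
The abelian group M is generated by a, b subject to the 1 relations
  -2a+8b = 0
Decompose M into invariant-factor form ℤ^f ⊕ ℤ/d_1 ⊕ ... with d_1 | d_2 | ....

Answer: M ≅ ℤ^1 ⊕ ℤ/2

Derivation:
rank_ℚ(R)=1; free=2−1=1
SNF(R) diag = [2] → torsion [2]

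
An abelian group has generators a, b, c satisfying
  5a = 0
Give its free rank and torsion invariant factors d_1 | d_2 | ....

Answer: M ≅ ℤ^2 ⊕ ℤ/5

Derivation:
rank_ℚ(R)=1; free=3−1=2
SNF(R) diag = [5] → torsion [5]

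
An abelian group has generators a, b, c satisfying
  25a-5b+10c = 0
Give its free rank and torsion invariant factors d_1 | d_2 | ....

rank_ℚ(R)=1; free=3−1=2
SNF(R) diag = [5] → torsion [5]

Answer: M ≅ ℤ^2 ⊕ ℤ/5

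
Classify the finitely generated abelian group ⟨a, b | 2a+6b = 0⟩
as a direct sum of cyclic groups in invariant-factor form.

Answer: M ≅ ℤ^1 ⊕ ℤ/2

Derivation:
rank_ℚ(R)=1; free=2−1=1
SNF(R) diag = [2] → torsion [2]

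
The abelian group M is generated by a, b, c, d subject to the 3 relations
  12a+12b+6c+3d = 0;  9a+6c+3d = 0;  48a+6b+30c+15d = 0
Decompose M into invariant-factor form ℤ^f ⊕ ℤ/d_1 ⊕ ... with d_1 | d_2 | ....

Answer: M ≅ ℤ^1 ⊕ ℤ/3 ⊕ ℤ/3 ⊕ ℤ/6

Derivation:
rank_ℚ(R)=3; free=4−3=1
SNF(R) diag = [3, 3, 6] → torsion [3, 3, 6]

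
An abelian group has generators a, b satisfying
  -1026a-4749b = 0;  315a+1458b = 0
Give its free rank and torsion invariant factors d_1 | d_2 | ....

rank_ℚ(R)=2; free=2−2=0
SNF(R) diag = [3, 9] → torsion [3, 9]

Answer: M ≅ ℤ/3 ⊕ ℤ/9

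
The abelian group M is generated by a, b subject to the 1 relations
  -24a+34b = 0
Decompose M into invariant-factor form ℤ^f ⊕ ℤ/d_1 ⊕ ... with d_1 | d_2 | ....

rank_ℚ(R)=1; free=2−1=1
SNF(R) diag = [2] → torsion [2]

Answer: M ≅ ℤ^1 ⊕ ℤ/2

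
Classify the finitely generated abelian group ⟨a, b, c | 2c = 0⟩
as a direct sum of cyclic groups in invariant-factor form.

Answer: M ≅ ℤ^2 ⊕ ℤ/2

Derivation:
rank_ℚ(R)=1; free=3−1=2
SNF(R) diag = [2] → torsion [2]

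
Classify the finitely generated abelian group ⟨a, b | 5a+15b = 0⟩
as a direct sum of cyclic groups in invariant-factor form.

Answer: M ≅ ℤ^1 ⊕ ℤ/5

Derivation:
rank_ℚ(R)=1; free=2−1=1
SNF(R) diag = [5] → torsion [5]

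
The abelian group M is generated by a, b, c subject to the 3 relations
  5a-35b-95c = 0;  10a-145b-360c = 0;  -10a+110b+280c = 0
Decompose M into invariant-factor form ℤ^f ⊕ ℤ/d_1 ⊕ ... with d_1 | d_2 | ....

rank_ℚ(R)=3; free=3−3=0
SNF(R) diag = [5, 5, 10] → torsion [5, 5, 10]

Answer: M ≅ ℤ/5 ⊕ ℤ/5 ⊕ ℤ/10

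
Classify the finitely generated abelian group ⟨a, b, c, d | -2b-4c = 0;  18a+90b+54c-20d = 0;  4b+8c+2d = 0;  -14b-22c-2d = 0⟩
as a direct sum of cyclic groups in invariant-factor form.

rank_ℚ(R)=4; free=4−4=0
SNF(R) diag = [2, 2, 6, 18] → torsion [2, 2, 6, 18]

Answer: M ≅ ℤ/2 ⊕ ℤ/2 ⊕ ℤ/6 ⊕ ℤ/18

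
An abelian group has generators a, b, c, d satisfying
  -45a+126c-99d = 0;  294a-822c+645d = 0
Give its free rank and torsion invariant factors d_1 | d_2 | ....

rank_ℚ(R)=2; free=4−2=2
SNF(R) diag = [3, 9] → torsion [3, 9]

Answer: M ≅ ℤ^2 ⊕ ℤ/3 ⊕ ℤ/9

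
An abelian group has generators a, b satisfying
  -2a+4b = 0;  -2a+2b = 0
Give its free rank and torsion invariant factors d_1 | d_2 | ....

Answer: M ≅ ℤ/2 ⊕ ℤ/2

Derivation:
rank_ℚ(R)=2; free=2−2=0
SNF(R) diag = [2, 2] → torsion [2, 2]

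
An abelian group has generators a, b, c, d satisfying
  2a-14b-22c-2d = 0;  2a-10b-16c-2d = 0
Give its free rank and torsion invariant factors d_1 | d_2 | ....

Answer: M ≅ ℤ^2 ⊕ ℤ/2 ⊕ ℤ/2

Derivation:
rank_ℚ(R)=2; free=4−2=2
SNF(R) diag = [2, 2] → torsion [2, 2]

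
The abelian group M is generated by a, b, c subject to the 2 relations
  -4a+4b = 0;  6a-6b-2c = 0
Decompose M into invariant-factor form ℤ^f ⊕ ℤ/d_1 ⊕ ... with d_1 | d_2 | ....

rank_ℚ(R)=2; free=3−2=1
SNF(R) diag = [2, 4] → torsion [2, 4]

Answer: M ≅ ℤ^1 ⊕ ℤ/2 ⊕ ℤ/4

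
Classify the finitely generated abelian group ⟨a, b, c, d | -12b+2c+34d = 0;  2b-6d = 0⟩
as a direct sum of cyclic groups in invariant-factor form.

Answer: M ≅ ℤ^2 ⊕ ℤ/2 ⊕ ℤ/2

Derivation:
rank_ℚ(R)=2; free=4−2=2
SNF(R) diag = [2, 2] → torsion [2, 2]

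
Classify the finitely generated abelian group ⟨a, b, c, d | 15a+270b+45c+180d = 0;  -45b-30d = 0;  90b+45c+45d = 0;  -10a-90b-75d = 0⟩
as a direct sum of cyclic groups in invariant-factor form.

Answer: M ≅ ℤ/5 ⊕ ℤ/15 ⊕ ℤ/45 ⊕ ℤ/45

Derivation:
rank_ℚ(R)=4; free=4−4=0
SNF(R) diag = [5, 15, 45, 45] → torsion [5, 15, 45, 45]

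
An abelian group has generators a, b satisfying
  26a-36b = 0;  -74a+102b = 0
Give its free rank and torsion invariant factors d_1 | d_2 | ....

Answer: M ≅ ℤ/2 ⊕ ℤ/6

Derivation:
rank_ℚ(R)=2; free=2−2=0
SNF(R) diag = [2, 6] → torsion [2, 6]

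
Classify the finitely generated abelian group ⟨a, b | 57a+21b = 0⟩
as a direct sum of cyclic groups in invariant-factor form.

rank_ℚ(R)=1; free=2−1=1
SNF(R) diag = [3] → torsion [3]

Answer: M ≅ ℤ^1 ⊕ ℤ/3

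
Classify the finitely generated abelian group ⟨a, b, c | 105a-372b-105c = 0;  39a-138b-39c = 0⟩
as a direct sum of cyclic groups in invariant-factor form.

Answer: M ≅ ℤ^1 ⊕ ℤ/3 ⊕ ℤ/6

Derivation:
rank_ℚ(R)=2; free=3−2=1
SNF(R) diag = [3, 6] → torsion [3, 6]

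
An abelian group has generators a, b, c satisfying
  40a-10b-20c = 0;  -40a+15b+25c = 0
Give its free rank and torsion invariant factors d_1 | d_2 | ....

rank_ℚ(R)=2; free=3−2=1
SNF(R) diag = [5, 10] → torsion [5, 10]

Answer: M ≅ ℤ^1 ⊕ ℤ/5 ⊕ ℤ/10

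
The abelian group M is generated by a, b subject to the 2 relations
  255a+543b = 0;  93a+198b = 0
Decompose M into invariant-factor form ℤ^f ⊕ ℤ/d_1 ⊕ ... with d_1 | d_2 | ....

Answer: M ≅ ℤ/3 ⊕ ℤ/3

Derivation:
rank_ℚ(R)=2; free=2−2=0
SNF(R) diag = [3, 3] → torsion [3, 3]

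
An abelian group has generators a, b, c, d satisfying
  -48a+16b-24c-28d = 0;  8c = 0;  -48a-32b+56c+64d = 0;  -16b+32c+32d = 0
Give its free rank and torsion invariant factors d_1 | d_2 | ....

Answer: M ≅ ℤ/4 ⊕ ℤ/8 ⊕ ℤ/16 ⊕ ℤ/48

Derivation:
rank_ℚ(R)=4; free=4−4=0
SNF(R) diag = [4, 8, 16, 48] → torsion [4, 8, 16, 48]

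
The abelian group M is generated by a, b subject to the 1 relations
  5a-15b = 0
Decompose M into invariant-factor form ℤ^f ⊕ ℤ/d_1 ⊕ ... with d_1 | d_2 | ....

Answer: M ≅ ℤ^1 ⊕ ℤ/5

Derivation:
rank_ℚ(R)=1; free=2−1=1
SNF(R) diag = [5] → torsion [5]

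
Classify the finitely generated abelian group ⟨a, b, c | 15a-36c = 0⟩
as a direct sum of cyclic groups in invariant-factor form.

Answer: M ≅ ℤ^2 ⊕ ℤ/3

Derivation:
rank_ℚ(R)=1; free=3−1=2
SNF(R) diag = [3] → torsion [3]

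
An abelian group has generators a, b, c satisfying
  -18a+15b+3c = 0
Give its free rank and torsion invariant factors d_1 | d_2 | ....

rank_ℚ(R)=1; free=3−1=2
SNF(R) diag = [3] → torsion [3]

Answer: M ≅ ℤ^2 ⊕ ℤ/3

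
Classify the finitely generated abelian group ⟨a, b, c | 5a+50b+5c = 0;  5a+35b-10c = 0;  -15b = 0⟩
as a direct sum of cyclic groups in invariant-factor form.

rank_ℚ(R)=3; free=3−3=0
SNF(R) diag = [5, 15, 15] → torsion [5, 15, 15]

Answer: M ≅ ℤ/5 ⊕ ℤ/15 ⊕ ℤ/15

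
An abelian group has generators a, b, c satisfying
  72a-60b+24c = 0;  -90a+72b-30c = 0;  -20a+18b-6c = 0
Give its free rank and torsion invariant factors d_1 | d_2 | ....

Answer: M ≅ ℤ/2 ⊕ ℤ/6 ⊕ ℤ/12

Derivation:
rank_ℚ(R)=3; free=3−3=0
SNF(R) diag = [2, 6, 12] → torsion [2, 6, 12]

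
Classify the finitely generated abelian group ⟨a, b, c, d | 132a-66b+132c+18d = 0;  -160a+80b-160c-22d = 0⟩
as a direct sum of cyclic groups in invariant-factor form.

Answer: M ≅ ℤ^2 ⊕ ℤ/2 ⊕ ℤ/6

Derivation:
rank_ℚ(R)=2; free=4−2=2
SNF(R) diag = [2, 6] → torsion [2, 6]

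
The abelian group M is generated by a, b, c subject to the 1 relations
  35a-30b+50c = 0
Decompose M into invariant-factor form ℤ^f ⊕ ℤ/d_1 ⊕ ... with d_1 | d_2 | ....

Answer: M ≅ ℤ^2 ⊕ ℤ/5

Derivation:
rank_ℚ(R)=1; free=3−1=2
SNF(R) diag = [5] → torsion [5]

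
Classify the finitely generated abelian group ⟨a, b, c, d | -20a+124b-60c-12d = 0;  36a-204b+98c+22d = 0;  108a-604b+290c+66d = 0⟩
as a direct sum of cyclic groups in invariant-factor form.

Answer: M ≅ ℤ^1 ⊕ ℤ/2 ⊕ ℤ/4 ⊕ ℤ/4

Derivation:
rank_ℚ(R)=3; free=4−3=1
SNF(R) diag = [2, 4, 4] → torsion [2, 4, 4]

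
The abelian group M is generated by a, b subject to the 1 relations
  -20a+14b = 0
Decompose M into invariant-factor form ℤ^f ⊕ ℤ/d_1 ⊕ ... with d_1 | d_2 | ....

rank_ℚ(R)=1; free=2−1=1
SNF(R) diag = [2] → torsion [2]

Answer: M ≅ ℤ^1 ⊕ ℤ/2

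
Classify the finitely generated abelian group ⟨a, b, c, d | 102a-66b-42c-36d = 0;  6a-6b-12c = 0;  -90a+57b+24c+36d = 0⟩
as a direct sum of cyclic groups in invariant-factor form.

rank_ℚ(R)=3; free=4−3=1
SNF(R) diag = [3, 6, 18] → torsion [3, 6, 18]

Answer: M ≅ ℤ^1 ⊕ ℤ/3 ⊕ ℤ/6 ⊕ ℤ/18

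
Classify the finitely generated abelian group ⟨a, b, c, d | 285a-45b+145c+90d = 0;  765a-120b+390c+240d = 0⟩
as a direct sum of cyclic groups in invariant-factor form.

rank_ℚ(R)=2; free=4−2=2
SNF(R) diag = [5, 15] → torsion [5, 15]

Answer: M ≅ ℤ^2 ⊕ ℤ/5 ⊕ ℤ/15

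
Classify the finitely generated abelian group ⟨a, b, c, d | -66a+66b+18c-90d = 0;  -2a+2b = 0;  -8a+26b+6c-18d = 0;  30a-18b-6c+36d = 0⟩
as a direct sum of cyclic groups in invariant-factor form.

Answer: M ≅ ℤ/2 ⊕ ℤ/6 ⊕ ℤ/6 ⊕ ℤ/18

Derivation:
rank_ℚ(R)=4; free=4−4=0
SNF(R) diag = [2, 6, 6, 18] → torsion [2, 6, 6, 18]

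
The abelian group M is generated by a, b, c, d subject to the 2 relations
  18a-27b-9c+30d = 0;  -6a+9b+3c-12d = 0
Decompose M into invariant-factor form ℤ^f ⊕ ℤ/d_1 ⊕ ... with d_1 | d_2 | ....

Answer: M ≅ ℤ^2 ⊕ ℤ/3 ⊕ ℤ/6

Derivation:
rank_ℚ(R)=2; free=4−2=2
SNF(R) diag = [3, 6] → torsion [3, 6]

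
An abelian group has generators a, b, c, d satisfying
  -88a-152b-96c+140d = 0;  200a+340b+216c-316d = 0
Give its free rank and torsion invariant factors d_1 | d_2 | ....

rank_ℚ(R)=2; free=4−2=2
SNF(R) diag = [4, 12] → torsion [4, 12]

Answer: M ≅ ℤ^2 ⊕ ℤ/4 ⊕ ℤ/12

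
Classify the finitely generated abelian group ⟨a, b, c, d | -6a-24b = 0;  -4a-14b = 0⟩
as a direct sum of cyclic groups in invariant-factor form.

rank_ℚ(R)=2; free=4−2=2
SNF(R) diag = [2, 6] → torsion [2, 6]

Answer: M ≅ ℤ^2 ⊕ ℤ/2 ⊕ ℤ/6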